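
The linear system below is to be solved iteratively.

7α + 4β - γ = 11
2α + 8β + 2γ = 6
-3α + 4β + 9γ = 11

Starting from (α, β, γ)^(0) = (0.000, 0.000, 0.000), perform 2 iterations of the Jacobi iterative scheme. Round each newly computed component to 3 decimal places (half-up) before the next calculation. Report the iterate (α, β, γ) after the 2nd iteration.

(1.317, 0.052, 1.413)

Iteration 1:
  α = (11 - (4)·0.000 - (-1)·0.000) / (7) = 1.571
  β = (6 - (2)·0.000 - (2)·0.000) / (8) = 0.750
  γ = (11 - (-3)·0.000 - (4)·0.000) / (9) = 1.222
Iteration 2:
  α = (11 - (4)·0.750 - (-1)·1.222) / (7) = 1.317
  β = (6 - (2)·1.571 - (2)·1.222) / (8) = 0.052
  γ = (11 - (-3)·1.571 - (4)·0.750) / (9) = 1.413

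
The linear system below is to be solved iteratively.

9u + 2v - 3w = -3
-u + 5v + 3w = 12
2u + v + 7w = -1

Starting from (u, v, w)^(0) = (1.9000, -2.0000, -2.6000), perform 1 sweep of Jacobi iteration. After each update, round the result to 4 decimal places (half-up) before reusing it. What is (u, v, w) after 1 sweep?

Iteration 1:
  u = (-3 - (2)·-2.0000 - (-3)·-2.6000) / (9) = -0.7556
  v = (12 - (-1)·1.9000 - (3)·-2.6000) / (5) = 4.3400
  w = (-1 - (2)·1.9000 - (1)·-2.0000) / (7) = -0.4000

(-0.7556, 4.3400, -0.4000)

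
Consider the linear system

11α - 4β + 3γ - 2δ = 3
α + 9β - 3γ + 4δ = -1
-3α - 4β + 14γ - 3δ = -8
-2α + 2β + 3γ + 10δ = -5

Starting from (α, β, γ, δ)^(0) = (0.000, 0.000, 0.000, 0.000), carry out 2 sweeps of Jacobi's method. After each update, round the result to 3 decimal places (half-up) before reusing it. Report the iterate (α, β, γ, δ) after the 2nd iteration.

(0.297, -0.110, -0.652, -0.252)

Iteration 1:
  α = (3 - (-4)·0.000 - (3)·0.000 - (-2)·0.000) / (11) = 0.273
  β = (-1 - (1)·0.000 - (-3)·0.000 - (4)·0.000) / (9) = -0.111
  γ = (-8 - (-3)·0.000 - (-4)·0.000 - (-3)·0.000) / (14) = -0.571
  δ = (-5 - (-2)·0.000 - (2)·0.000 - (3)·0.000) / (10) = -0.500
Iteration 2:
  α = (3 - (-4)·-0.111 - (3)·-0.571 - (-2)·-0.500) / (11) = 0.297
  β = (-1 - (1)·0.273 - (-3)·-0.571 - (4)·-0.500) / (9) = -0.110
  γ = (-8 - (-3)·0.273 - (-4)·-0.111 - (-3)·-0.500) / (14) = -0.652
  δ = (-5 - (-2)·0.273 - (2)·-0.111 - (3)·-0.571) / (10) = -0.252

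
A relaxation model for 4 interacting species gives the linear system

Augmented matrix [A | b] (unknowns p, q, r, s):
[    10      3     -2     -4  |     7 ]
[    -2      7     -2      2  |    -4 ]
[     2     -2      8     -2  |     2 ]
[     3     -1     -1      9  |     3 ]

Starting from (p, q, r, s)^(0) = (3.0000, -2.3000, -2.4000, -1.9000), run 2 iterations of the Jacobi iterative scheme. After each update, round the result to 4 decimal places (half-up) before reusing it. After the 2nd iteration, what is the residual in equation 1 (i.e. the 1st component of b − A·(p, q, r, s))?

10.5891

Iteration 1:
  p = (7 - (3)·-2.3000 - (-2)·-2.4000 - (-4)·-1.9000) / (10) = 0.1500
  q = (-4 - (-2)·3.0000 - (-2)·-2.4000 - (2)·-1.9000) / (7) = 0.1429
  r = (2 - (2)·3.0000 - (-2)·-2.3000 - (-2)·-1.9000) / (8) = -1.5500
  s = (3 - (3)·3.0000 - (-1)·-2.3000 - (-1)·-2.4000) / (9) = -1.1889
Iteration 2:
  p = (7 - (3)·0.1429 - (-2)·-1.5500 - (-4)·-1.1889) / (10) = -0.1284
  q = (-4 - (-2)·0.1500 - (-2)·-1.5500 - (2)·-1.1889) / (7) = -0.6317
  r = (2 - (2)·0.1500 - (-2)·0.1429 - (-2)·-1.1889) / (8) = -0.0490
  s = (3 - (3)·0.1500 - (-1)·0.1429 - (-1)·-1.5500) / (9) = 0.1270
Residual b − A·x = (10.5891, -0.1869, 1.6394, 1.5615)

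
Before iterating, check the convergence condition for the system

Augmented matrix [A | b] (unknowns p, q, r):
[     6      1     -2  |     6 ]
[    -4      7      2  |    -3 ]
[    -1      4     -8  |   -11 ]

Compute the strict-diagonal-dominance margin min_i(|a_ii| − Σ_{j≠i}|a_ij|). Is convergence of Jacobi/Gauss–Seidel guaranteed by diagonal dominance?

1

row 1: |6| − (1+2) = 3
row 2: |7| − (4+2) = 1
row 3: |-8| − (1+4) = 3
minimum over rows = 1 → strictly diagonally dominant (convergence guaranteed)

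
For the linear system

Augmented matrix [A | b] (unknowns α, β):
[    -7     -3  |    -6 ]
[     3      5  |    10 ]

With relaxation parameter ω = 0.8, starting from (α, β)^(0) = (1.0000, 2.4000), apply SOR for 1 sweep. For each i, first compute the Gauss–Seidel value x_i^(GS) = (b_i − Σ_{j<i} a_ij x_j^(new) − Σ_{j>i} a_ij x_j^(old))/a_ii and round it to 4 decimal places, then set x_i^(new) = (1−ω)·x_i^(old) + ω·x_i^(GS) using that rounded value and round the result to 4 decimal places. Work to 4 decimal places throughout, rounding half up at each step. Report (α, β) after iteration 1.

(0.0629, 2.0498)

Iteration 1:
  α: GS value = (-6 - (-3)·2.4000) / (-7) = -0.1714;  α ← (1−ω)·1.0000 + ω·-0.1714 = 0.0629
  β: GS value = (10 - (3)·0.0629) / (5) = 1.9623;  β ← (1−ω)·2.4000 + ω·1.9623 = 2.0498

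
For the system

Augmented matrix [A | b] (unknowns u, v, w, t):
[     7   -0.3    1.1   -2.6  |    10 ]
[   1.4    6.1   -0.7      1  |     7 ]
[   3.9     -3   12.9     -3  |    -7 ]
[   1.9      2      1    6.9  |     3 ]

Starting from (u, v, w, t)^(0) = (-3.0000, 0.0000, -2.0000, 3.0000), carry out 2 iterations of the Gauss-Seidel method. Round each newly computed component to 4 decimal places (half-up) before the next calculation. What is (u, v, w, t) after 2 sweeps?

(1.4735, 0.7506, -0.8543, -0.0647)

Iteration 1:
  u = (10 - (-0.3)·0.0000 - (1.1)·-2.0000 - (-2.6)·3.0000) / (7) = 2.8571
  v = (7 - (1.4)·2.8571 - (-0.7)·-2.0000 - (1)·3.0000) / (6.1) = -0.2295
  w = (-7 - (3.9)·2.8571 - (-3)·-0.2295 - (-3)·3.0000) / (12.9) = -0.7621
  t = (3 - (1.9)·2.8571 - (2)·-0.2295 - (1)·-0.7621) / (6.9) = -0.1750
Iteration 2:
  u = (10 - (-0.3)·-0.2295 - (1.1)·-0.7621 - (-2.6)·-0.1750) / (7) = 1.4735
  v = (7 - (1.4)·1.4735 - (-0.7)·-0.7621 - (1)·-0.1750) / (6.1) = 0.7506
  w = (-7 - (3.9)·1.4735 - (-3)·0.7506 - (-3)·-0.1750) / (12.9) = -0.8543
  t = (3 - (1.9)·1.4735 - (2)·0.7506 - (1)·-0.8543) / (6.9) = -0.0647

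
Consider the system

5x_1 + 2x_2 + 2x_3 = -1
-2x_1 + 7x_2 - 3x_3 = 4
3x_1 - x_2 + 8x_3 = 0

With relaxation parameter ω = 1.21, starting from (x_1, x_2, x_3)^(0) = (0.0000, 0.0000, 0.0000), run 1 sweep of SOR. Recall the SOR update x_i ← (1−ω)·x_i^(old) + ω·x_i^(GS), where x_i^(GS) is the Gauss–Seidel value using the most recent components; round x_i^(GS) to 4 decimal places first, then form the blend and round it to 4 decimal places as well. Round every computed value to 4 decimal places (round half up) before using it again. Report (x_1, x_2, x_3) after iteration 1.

(-0.2420, 0.6078, 0.2017)

Iteration 1:
  x_1: GS value = (-1 - (2)·0.0000 - (2)·0.0000) / (5) = -0.2000;  x_1 ← (1−ω)·0.0000 + ω·-0.2000 = -0.2420
  x_2: GS value = (4 - (-2)·-0.2420 - (-3)·0.0000) / (7) = 0.5023;  x_2 ← (1−ω)·0.0000 + ω·0.5023 = 0.6078
  x_3: GS value = (0 - (3)·-0.2420 - (-1)·0.6078) / (8) = 0.1667;  x_3 ← (1−ω)·0.0000 + ω·0.1667 = 0.2017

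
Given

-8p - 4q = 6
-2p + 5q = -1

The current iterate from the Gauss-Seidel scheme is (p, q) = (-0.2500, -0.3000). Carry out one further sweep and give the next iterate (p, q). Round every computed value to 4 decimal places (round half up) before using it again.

One sweep:
  p = (6 - (-4)·-0.3000) / (-8) = -0.6000
  q = (-1 - (-2)·-0.6000) / (5) = -0.4400

(-0.6000, -0.4400)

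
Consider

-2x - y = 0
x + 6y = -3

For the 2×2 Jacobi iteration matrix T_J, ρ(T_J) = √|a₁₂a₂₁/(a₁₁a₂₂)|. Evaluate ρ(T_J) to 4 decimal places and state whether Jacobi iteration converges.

a₁₂a₂₁/(a₁₁a₂₂) = (-1)·(1) / ((-2)·(6)) = 0.083333
ρ = √|0.083333| = √0.083333 = 0.2887
ρ < 1, so Jacobi converges

0.2887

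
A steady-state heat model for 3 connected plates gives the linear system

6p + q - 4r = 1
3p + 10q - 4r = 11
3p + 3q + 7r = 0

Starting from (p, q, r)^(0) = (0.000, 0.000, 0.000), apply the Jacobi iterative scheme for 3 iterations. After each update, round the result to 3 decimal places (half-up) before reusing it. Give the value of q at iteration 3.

0.888

Iteration 1:
  p = (1 - (1)·0.000 - (-4)·0.000) / (6) = 0.167
  q = (11 - (3)·0.000 - (-4)·0.000) / (10) = 1.100
  r = (0 - (3)·0.000 - (3)·0.000) / (7) = 0.000
Iteration 2:
  p = (1 - (1)·1.100 - (-4)·0.000) / (6) = -0.017
  q = (11 - (3)·0.167 - (-4)·0.000) / (10) = 1.050
  r = (0 - (3)·0.167 - (3)·1.100) / (7) = -0.543
Iteration 3:
  p = (1 - (1)·1.050 - (-4)·-0.543) / (6) = -0.370
  q = (11 - (3)·-0.017 - (-4)·-0.543) / (10) = 0.888
  r = (0 - (3)·-0.017 - (3)·1.050) / (7) = -0.443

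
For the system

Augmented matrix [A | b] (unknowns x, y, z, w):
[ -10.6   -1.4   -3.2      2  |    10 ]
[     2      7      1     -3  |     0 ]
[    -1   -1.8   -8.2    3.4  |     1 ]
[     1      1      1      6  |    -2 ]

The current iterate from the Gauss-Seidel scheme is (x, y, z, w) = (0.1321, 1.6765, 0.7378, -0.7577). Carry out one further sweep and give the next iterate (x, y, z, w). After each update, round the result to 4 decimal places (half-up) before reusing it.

One sweep:
  x = (10 - (-1.4)·1.6765 - (-3.2)·0.7378 - (2)·-0.7577) / (-10.6) = -1.5305
  y = (0 - (2)·-1.5305 - (1)·0.7378 - (-3)·-0.7577) / (7) = 0.0072
  z = (1 - (-1)·-1.5305 - (-1.8)·0.0072 - (3.4)·-0.7577) / (-8.2) = -0.2511
  w = (-2 - (1)·-1.5305 - (1)·0.0072 - (1)·-0.2511) / (6) = -0.0376

(-1.5305, 0.0072, -0.2511, -0.0376)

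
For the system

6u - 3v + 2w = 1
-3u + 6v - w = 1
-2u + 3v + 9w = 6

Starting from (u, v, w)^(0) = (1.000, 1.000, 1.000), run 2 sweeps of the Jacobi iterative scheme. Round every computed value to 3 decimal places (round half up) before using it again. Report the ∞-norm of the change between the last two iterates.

Iteration 1:
  u = (1 - (-3)·1.000 - (2)·1.000) / (6) = 0.333
  v = (1 - (-3)·1.000 - (-1)·1.000) / (6) = 0.833
  w = (6 - (-2)·1.000 - (3)·1.000) / (9) = 0.556
Iteration 2:
  u = (1 - (-3)·0.833 - (2)·0.556) / (6) = 0.398
  v = (1 - (-3)·0.333 - (-1)·0.556) / (6) = 0.426
  w = (6 - (-2)·0.333 - (3)·0.833) / (9) = 0.463
Change: (0.065, -0.407, -0.093) → max |·| = 0.407

0.407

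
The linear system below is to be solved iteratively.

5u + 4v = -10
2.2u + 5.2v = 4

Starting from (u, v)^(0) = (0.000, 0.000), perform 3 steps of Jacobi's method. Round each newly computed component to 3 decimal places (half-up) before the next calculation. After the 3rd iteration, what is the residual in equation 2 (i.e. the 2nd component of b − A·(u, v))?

1.487

Iteration 1:
  u = (-10 - (4)·0.000) / (5) = -2.000
  v = (4 - (2.2)·0.000) / (5.2) = 0.769
Iteration 2:
  u = (-10 - (4)·0.769) / (5) = -2.615
  v = (4 - (2.2)·-2.000) / (5.2) = 1.615
Iteration 3:
  u = (-10 - (4)·1.615) / (5) = -3.292
  v = (4 - (2.2)·-2.615) / (5.2) = 1.876
Residual b − A·x = (-1.044, 1.487)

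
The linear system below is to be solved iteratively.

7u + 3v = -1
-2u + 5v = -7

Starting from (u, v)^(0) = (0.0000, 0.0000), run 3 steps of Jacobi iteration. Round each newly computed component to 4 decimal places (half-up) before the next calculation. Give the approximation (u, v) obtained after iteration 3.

Iteration 1:
  u = (-1 - (3)·0.0000) / (7) = -0.1429
  v = (-7 - (-2)·0.0000) / (5) = -1.4000
Iteration 2:
  u = (-1 - (3)·-1.4000) / (7) = 0.4571
  v = (-7 - (-2)·-0.1429) / (5) = -1.4572
Iteration 3:
  u = (-1 - (3)·-1.4572) / (7) = 0.4817
  v = (-7 - (-2)·0.4571) / (5) = -1.2172

(0.4817, -1.2172)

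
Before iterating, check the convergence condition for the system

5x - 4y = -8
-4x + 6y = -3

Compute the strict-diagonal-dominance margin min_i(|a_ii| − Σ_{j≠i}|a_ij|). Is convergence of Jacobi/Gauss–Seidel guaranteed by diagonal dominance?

row 1: |5| − (4) = 1
row 2: |6| − (4) = 2
minimum over rows = 1 → strictly diagonally dominant (convergence guaranteed)

1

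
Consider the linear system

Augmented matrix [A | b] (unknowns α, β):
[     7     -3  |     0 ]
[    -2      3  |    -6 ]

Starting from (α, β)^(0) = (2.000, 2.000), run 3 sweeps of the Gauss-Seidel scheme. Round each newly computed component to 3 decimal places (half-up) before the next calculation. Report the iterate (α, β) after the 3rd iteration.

(-1.032, -2.688)

Iteration 1:
  α = (0 - (-3)·2.000) / (7) = 0.857
  β = (-6 - (-2)·0.857) / (3) = -1.429
Iteration 2:
  α = (0 - (-3)·-1.429) / (7) = -0.612
  β = (-6 - (-2)·-0.612) / (3) = -2.408
Iteration 3:
  α = (0 - (-3)·-2.408) / (7) = -1.032
  β = (-6 - (-2)·-1.032) / (3) = -2.688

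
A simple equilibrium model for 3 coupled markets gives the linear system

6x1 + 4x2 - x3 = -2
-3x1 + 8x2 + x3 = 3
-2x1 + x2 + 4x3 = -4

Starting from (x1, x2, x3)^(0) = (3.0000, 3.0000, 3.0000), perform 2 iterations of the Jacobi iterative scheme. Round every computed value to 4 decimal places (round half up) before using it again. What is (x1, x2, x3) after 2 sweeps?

(-1.1250, -0.2812, -2.1979)

Iteration 1:
  x1 = (-2 - (4)·3.0000 - (-1)·3.0000) / (6) = -1.8333
  x2 = (3 - (-3)·3.0000 - (1)·3.0000) / (8) = 1.1250
  x3 = (-4 - (-2)·3.0000 - (1)·3.0000) / (4) = -0.2500
Iteration 2:
  x1 = (-2 - (4)·1.1250 - (-1)·-0.2500) / (6) = -1.1250
  x2 = (3 - (-3)·-1.8333 - (1)·-0.2500) / (8) = -0.2812
  x3 = (-4 - (-2)·-1.8333 - (1)·1.1250) / (4) = -2.1979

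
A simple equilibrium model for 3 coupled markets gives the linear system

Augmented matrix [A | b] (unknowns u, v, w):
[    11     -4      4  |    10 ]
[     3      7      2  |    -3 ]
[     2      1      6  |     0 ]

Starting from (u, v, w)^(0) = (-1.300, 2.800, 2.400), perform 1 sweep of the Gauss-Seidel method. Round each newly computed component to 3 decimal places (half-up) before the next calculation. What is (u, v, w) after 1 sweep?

Iteration 1:
  u = (10 - (-4)·2.800 - (4)·2.400) / (11) = 1.055
  v = (-3 - (3)·1.055 - (2)·2.400) / (7) = -1.566
  w = (0 - (2)·1.055 - (1)·-1.566) / (6) = -0.091

(1.055, -1.566, -0.091)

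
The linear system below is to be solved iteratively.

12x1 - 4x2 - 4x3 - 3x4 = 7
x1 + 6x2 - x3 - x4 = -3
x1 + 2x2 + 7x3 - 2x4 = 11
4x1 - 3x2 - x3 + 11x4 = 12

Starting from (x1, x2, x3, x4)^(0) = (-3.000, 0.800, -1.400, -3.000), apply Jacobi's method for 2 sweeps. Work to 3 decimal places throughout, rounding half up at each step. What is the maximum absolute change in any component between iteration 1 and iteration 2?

Iteration 1:
  x1 = (7 - (-4)·0.800 - (-4)·-1.400 - (-3)·-3.000) / (12) = -0.367
  x2 = (-3 - (1)·-3.000 - (-1)·-1.400 - (-1)·-3.000) / (6) = -0.733
  x3 = (11 - (1)·-3.000 - (2)·0.800 - (-2)·-3.000) / (7) = 0.914
  x4 = (12 - (4)·-3.000 - (-3)·0.800 - (-1)·-1.400) / (11) = 2.273
Iteration 2:
  x1 = (7 - (-4)·-0.733 - (-4)·0.914 - (-3)·2.273) / (12) = 1.212
  x2 = (-3 - (1)·-0.367 - (-1)·0.914 - (-1)·2.273) / (6) = 0.092
  x3 = (11 - (1)·-0.367 - (2)·-0.733 - (-2)·2.273) / (7) = 2.483
  x4 = (12 - (4)·-0.367 - (-3)·-0.733 - (-1)·0.914) / (11) = 1.108
Change: (1.579, 0.825, 1.569, -1.165) → max |·| = 1.579

1.579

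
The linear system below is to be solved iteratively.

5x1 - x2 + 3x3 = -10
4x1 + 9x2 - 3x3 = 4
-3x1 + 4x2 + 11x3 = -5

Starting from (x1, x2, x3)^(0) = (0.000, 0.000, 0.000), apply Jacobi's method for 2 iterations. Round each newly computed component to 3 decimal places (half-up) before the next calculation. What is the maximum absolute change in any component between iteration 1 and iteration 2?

0.738

Iteration 1:
  x1 = (-10 - (-1)·0.000 - (3)·0.000) / (5) = -2.000
  x2 = (4 - (4)·0.000 - (-3)·0.000) / (9) = 0.444
  x3 = (-5 - (-3)·0.000 - (4)·0.000) / (11) = -0.455
Iteration 2:
  x1 = (-10 - (-1)·0.444 - (3)·-0.455) / (5) = -1.638
  x2 = (4 - (4)·-2.000 - (-3)·-0.455) / (9) = 1.182
  x3 = (-5 - (-3)·-2.000 - (4)·0.444) / (11) = -1.161
Change: (0.362, 0.738, -0.706) → max |·| = 0.738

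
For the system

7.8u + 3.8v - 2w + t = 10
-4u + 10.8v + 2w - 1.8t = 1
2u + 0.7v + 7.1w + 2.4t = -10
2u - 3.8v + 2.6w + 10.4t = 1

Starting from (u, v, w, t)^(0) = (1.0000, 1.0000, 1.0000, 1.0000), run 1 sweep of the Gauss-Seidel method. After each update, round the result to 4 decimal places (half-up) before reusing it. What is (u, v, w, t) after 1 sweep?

(0.9231, 0.4160, -2.0475, 0.5825)

Iteration 1:
  u = (10 - (3.8)·1.0000 - (-2)·1.0000 - (1)·1.0000) / (7.8) = 0.9231
  v = (1 - (-4)·0.9231 - (2)·1.0000 - (-1.8)·1.0000) / (10.8) = 0.4160
  w = (-10 - (2)·0.9231 - (0.7)·0.4160 - (2.4)·1.0000) / (7.1) = -2.0475
  t = (1 - (2)·0.9231 - (-3.8)·0.4160 - (2.6)·-2.0475) / (10.4) = 0.5825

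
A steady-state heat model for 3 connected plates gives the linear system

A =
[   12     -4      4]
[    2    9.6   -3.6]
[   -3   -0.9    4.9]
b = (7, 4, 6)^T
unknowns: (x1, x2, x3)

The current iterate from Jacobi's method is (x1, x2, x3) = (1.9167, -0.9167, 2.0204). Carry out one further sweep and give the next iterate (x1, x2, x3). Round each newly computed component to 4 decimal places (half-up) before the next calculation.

One sweep:
  x1 = (7 - (-4)·-0.9167 - (4)·2.0204) / (12) = -0.3957
  x2 = (4 - (2)·1.9167 - (-3.6)·2.0204) / (9.6) = 0.7750
  x3 = (6 - (-3)·1.9167 - (-0.9)·-0.9167) / (4.9) = 2.2296

(-0.3957, 0.7750, 2.2296)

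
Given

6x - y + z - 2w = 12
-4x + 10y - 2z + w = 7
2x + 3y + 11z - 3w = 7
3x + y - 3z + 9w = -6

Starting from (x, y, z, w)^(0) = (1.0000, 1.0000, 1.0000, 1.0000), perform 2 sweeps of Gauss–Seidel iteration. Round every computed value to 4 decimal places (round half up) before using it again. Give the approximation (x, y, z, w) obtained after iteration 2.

(1.7425, 1.5627, -0.5520, -1.6051)

Iteration 1:
  x = (12 - (-1)·1.0000 - (1)·1.0000 - (-2)·1.0000) / (6) = 2.3333
  y = (7 - (-4)·2.3333 - (-2)·1.0000 - (1)·1.0000) / (10) = 1.7333
  z = (7 - (2)·2.3333 - (3)·1.7333 - (-3)·1.0000) / (11) = 0.0121
  w = (-6 - (3)·2.3333 - (1)·1.7333 - (-3)·0.0121) / (9) = -1.6330
Iteration 2:
  x = (12 - (-1)·1.7333 - (1)·0.0121 - (-2)·-1.6330) / (6) = 1.7425
  y = (7 - (-4)·1.7425 - (-2)·0.0121 - (1)·-1.6330) / (10) = 1.5627
  z = (7 - (2)·1.7425 - (3)·1.5627 - (-3)·-1.6330) / (11) = -0.5520
  w = (-6 - (3)·1.7425 - (1)·1.5627 - (-3)·-0.5520) / (9) = -1.6051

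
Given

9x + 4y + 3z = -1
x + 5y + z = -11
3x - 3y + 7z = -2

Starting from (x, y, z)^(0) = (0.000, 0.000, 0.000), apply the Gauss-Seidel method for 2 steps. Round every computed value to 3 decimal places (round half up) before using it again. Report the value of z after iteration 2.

Iteration 1:
  x = (-1 - (4)·0.000 - (3)·0.000) / (9) = -0.111
  y = (-11 - (1)·-0.111 - (1)·0.000) / (5) = -2.178
  z = (-2 - (3)·-0.111 - (-3)·-2.178) / (7) = -1.172
Iteration 2:
  x = (-1 - (4)·-2.178 - (3)·-1.172) / (9) = 1.248
  y = (-11 - (1)·1.248 - (1)·-1.172) / (5) = -2.215
  z = (-2 - (3)·1.248 - (-3)·-2.215) / (7) = -1.770

-1.770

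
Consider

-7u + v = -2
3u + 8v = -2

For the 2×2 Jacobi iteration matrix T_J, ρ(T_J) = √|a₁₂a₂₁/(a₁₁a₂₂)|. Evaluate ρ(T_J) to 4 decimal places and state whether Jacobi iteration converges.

a₁₂a₂₁/(a₁₁a₂₂) = (1)·(3) / ((-7)·(8)) = -0.053571
ρ = √|-0.053571| = √0.053571 = 0.2315
ρ < 1, so Jacobi converges

0.2315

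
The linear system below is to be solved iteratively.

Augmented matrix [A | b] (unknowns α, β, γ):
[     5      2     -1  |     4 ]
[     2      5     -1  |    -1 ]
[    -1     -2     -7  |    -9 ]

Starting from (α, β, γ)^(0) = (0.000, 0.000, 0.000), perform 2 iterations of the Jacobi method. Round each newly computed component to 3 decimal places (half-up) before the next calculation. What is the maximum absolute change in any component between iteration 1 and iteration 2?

Iteration 1:
  α = (4 - (2)·0.000 - (-1)·0.000) / (5) = 0.800
  β = (-1 - (2)·0.000 - (-1)·0.000) / (5) = -0.200
  γ = (-9 - (-1)·0.000 - (-2)·0.000) / (-7) = 1.286
Iteration 2:
  α = (4 - (2)·-0.200 - (-1)·1.286) / (5) = 1.137
  β = (-1 - (2)·0.800 - (-1)·1.286) / (5) = -0.263
  γ = (-9 - (-1)·0.800 - (-2)·-0.200) / (-7) = 1.229
Change: (0.337, -0.063, -0.057) → max |·| = 0.337

0.337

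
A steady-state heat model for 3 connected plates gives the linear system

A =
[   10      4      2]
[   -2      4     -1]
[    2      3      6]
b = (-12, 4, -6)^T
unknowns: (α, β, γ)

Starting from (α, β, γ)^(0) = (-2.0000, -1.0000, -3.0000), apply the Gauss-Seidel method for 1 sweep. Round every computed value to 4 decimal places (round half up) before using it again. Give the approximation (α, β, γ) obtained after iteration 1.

Iteration 1:
  α = (-12 - (4)·-1.0000 - (2)·-3.0000) / (10) = -0.2000
  β = (4 - (-2)·-0.2000 - (-1)·-3.0000) / (4) = 0.1500
  γ = (-6 - (2)·-0.2000 - (3)·0.1500) / (6) = -1.0083

(-0.2000, 0.1500, -1.0083)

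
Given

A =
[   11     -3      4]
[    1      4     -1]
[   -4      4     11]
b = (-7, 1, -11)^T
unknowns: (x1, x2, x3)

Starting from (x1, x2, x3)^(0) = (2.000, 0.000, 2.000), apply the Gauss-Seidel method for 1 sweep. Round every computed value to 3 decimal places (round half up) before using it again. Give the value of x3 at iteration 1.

Iteration 1:
  x1 = (-7 - (-3)·0.000 - (4)·2.000) / (11) = -1.364
  x2 = (1 - (1)·-1.364 - (-1)·2.000) / (4) = 1.091
  x3 = (-11 - (-4)·-1.364 - (4)·1.091) / (11) = -1.893

-1.893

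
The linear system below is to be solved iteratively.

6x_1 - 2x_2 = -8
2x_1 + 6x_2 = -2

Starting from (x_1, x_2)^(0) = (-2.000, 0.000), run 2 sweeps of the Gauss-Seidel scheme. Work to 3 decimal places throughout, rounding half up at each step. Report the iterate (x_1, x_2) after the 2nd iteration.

(-1.296, 0.099)

Iteration 1:
  x_1 = (-8 - (-2)·0.000) / (6) = -1.333
  x_2 = (-2 - (2)·-1.333) / (6) = 0.111
Iteration 2:
  x_1 = (-8 - (-2)·0.111) / (6) = -1.296
  x_2 = (-2 - (2)·-1.296) / (6) = 0.099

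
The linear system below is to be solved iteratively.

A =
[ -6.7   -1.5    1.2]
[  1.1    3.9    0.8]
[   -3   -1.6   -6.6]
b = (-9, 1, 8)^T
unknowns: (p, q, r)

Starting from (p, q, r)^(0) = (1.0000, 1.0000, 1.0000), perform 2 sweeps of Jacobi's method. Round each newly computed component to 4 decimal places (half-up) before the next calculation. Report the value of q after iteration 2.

Iteration 1:
  p = (-9 - (-1.5)·1.0000 - (1.2)·1.0000) / (-6.7) = 1.2985
  q = (1 - (1.1)·1.0000 - (0.8)·1.0000) / (3.9) = -0.2308
  r = (8 - (-3)·1.0000 - (-1.6)·1.0000) / (-6.6) = -1.9091
Iteration 2:
  p = (-9 - (-1.5)·-0.2308 - (1.2)·-1.9091) / (-6.7) = 1.0530
  q = (1 - (1.1)·1.2985 - (0.8)·-1.9091) / (3.9) = 0.2818
  r = (8 - (-3)·1.2985 - (-1.6)·-0.2308) / (-6.6) = -1.7464

0.2818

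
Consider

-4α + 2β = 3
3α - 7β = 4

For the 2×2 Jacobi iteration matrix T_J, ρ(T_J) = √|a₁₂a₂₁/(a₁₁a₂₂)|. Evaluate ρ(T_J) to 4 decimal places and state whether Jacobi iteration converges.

0.4629

a₁₂a₂₁/(a₁₁a₂₂) = (2)·(3) / ((-4)·(-7)) = 0.214286
ρ = √|0.214286| = √0.214286 = 0.4629
ρ < 1, so Jacobi converges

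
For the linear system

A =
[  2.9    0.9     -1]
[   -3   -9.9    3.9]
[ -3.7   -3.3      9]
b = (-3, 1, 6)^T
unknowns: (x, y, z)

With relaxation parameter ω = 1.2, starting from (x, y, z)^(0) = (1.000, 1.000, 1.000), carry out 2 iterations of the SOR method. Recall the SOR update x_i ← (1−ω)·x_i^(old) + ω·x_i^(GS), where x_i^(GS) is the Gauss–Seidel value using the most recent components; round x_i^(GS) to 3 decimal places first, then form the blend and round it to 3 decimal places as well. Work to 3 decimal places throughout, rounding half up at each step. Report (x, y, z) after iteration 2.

Iteration 1:
  x: GS value = (-3 - (0.9)·1.000 - (-1)·1.000) / (2.9) = -1.000;  x ← (1−ω)·1.000 + ω·-1.000 = -1.400
  y: GS value = (1 - (-3)·-1.400 - (3.9)·1.000) / (-9.9) = 0.717;  y ← (1−ω)·1.000 + ω·0.717 = 0.660
  z: GS value = (6 - (-3.7)·-1.400 - (-3.3)·0.660) / (9) = 0.333;  z ← (1−ω)·1.000 + ω·0.333 = 0.200
Iteration 2:
  x: GS value = (-3 - (0.9)·0.660 - (-1)·0.200) / (2.9) = -1.170;  x ← (1−ω)·-1.400 + ω·-1.170 = -1.124
  y: GS value = (1 - (-3)·-1.124 - (3.9)·0.200) / (-9.9) = 0.318;  y ← (1−ω)·0.660 + ω·0.318 = 0.250
  z: GS value = (6 - (-3.7)·-1.124 - (-3.3)·0.250) / (9) = 0.296;  z ← (1−ω)·0.200 + ω·0.296 = 0.315

(-1.124, 0.250, 0.315)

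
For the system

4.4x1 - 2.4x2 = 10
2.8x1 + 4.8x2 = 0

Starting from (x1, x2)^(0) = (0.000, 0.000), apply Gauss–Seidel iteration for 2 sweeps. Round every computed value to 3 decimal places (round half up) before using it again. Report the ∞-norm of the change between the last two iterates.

0.724

Iteration 1:
  x1 = (10 - (-2.4)·0.000) / (4.4) = 2.273
  x2 = (0 - (2.8)·2.273) / (4.8) = -1.326
Iteration 2:
  x1 = (10 - (-2.4)·-1.326) / (4.4) = 1.549
  x2 = (0 - (2.8)·1.549) / (4.8) = -0.904
Change: (-0.724, 0.422) → max |·| = 0.724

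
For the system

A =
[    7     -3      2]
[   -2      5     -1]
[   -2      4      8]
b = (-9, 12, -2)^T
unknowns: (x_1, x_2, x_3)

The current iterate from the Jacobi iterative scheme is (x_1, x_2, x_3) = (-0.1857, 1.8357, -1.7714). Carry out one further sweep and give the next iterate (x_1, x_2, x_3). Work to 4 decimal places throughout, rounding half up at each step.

One sweep:
  x_1 = (-9 - (-3)·1.8357 - (2)·-1.7714) / (7) = 0.0071
  x_2 = (12 - (-2)·-0.1857 - (-1)·-1.7714) / (5) = 1.9714
  x_3 = (-2 - (-2)·-0.1857 - (4)·1.8357) / (8) = -1.2143

(0.0071, 1.9714, -1.2143)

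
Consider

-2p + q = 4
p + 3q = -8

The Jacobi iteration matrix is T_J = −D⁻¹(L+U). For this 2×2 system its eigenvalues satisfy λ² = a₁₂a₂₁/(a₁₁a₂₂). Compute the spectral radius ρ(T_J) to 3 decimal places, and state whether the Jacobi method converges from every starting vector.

a₁₂a₂₁/(a₁₁a₂₂) = (1)·(1) / ((-2)·(3)) = -0.166667
ρ = √|-0.166667| = √0.166667 = 0.408
ρ < 1, so Jacobi converges

0.408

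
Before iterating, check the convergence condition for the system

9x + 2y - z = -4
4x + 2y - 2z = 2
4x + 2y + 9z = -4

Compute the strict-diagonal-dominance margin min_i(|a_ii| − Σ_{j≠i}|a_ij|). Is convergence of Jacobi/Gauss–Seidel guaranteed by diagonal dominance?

-4

row 1: |9| − (2+1) = 6
row 2: |2| − (4+2) = -4
row 3: |9| − (4+2) = 3
minimum over rows = -4 → not strictly diagonally dominant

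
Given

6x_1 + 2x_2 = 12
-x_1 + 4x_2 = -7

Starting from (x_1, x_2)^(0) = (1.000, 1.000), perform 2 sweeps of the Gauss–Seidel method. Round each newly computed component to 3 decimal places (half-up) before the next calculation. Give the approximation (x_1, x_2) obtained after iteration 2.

(2.444, -1.139)

Iteration 1:
  x_1 = (12 - (2)·1.000) / (6) = 1.667
  x_2 = (-7 - (-1)·1.667) / (4) = -1.333
Iteration 2:
  x_1 = (12 - (2)·-1.333) / (6) = 2.444
  x_2 = (-7 - (-1)·2.444) / (4) = -1.139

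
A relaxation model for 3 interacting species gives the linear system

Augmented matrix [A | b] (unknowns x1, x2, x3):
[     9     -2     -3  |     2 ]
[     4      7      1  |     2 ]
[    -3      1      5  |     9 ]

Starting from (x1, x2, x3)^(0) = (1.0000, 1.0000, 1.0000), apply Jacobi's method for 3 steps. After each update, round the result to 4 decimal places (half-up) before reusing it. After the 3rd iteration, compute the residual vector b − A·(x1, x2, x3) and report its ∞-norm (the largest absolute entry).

Iteration 1:
  x1 = (2 - (-2)·1.0000 - (-3)·1.0000) / (9) = 0.7778
  x2 = (2 - (4)·1.0000 - (1)·1.0000) / (7) = -0.4286
  x3 = (9 - (-3)·1.0000 - (1)·1.0000) / (5) = 2.2000
Iteration 2:
  x1 = (2 - (-2)·-0.4286 - (-3)·2.2000) / (9) = 0.8603
  x2 = (2 - (4)·0.7778 - (1)·2.2000) / (7) = -0.4730
  x3 = (9 - (-3)·0.7778 - (1)·-0.4286) / (5) = 2.3524
Iteration 3:
  x1 = (2 - (-2)·-0.4730 - (-3)·2.3524) / (9) = 0.9012
  x2 = (2 - (4)·0.8603 - (1)·2.3524) / (7) = -0.5419
  x3 = (9 - (-3)·0.8603 - (1)·-0.4730) / (5) = 2.4108
Residual b − A·x = (0.0378, -0.2223, 0.1915); ∞-norm = 0.2223

0.2223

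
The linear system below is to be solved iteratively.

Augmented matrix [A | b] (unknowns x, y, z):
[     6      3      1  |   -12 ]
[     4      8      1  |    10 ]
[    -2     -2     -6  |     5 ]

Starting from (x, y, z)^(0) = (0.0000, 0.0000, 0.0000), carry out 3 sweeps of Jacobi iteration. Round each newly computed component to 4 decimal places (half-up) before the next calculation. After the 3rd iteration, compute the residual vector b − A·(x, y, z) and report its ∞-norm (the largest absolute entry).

2.5810

Iteration 1:
  x = (-12 - (3)·0.0000 - (1)·0.0000) / (6) = -2.0000
  y = (10 - (4)·0.0000 - (1)·0.0000) / (8) = 1.2500
  z = (5 - (-2)·0.0000 - (-2)·0.0000) / (-6) = -0.8333
Iteration 2:
  x = (-12 - (3)·1.2500 - (1)·-0.8333) / (6) = -2.4861
  y = (10 - (4)·-2.0000 - (1)·-0.8333) / (8) = 2.3542
  z = (5 - (-2)·-2.0000 - (-2)·1.2500) / (-6) = -0.5833
Iteration 3:
  x = (-12 - (3)·2.3542 - (1)·-0.5833) / (6) = -3.0799
  y = (10 - (4)·-2.4861 - (1)·-0.5833) / (8) = 2.5660
  z = (5 - (-2)·-2.4861 - (-2)·2.3542) / (-6) = -0.7894
Residual b − A·x = (-0.4292, 2.5810, -0.7642); ∞-norm = 2.5810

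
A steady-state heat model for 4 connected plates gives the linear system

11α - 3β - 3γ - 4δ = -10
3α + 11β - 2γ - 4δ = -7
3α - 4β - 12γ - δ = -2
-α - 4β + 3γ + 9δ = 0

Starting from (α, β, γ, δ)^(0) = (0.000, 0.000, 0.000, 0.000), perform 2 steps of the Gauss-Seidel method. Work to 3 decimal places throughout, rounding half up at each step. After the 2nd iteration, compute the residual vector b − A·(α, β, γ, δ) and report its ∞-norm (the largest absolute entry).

Iteration 1:
  α = (-10 - (-3)·0.000 - (-3)·0.000 - (-4)·0.000) / (11) = -0.909
  β = (-7 - (3)·-0.909 - (-2)·0.000 - (-4)·0.000) / (11) = -0.388
  γ = (-2 - (3)·-0.909 - (-4)·-0.388 - (-1)·0.000) / (-12) = 0.069
  δ = (0 - (-1)·-0.909 - (-4)·-0.388 - (3)·0.069) / (9) = -0.296
Iteration 2:
  α = (-10 - (-3)·-0.388 - (-3)·0.069 - (-4)·-0.296) / (11) = -1.104
  β = (-7 - (3)·-1.104 - (-2)·0.069 - (-4)·-0.296) / (11) = -0.430
  γ = (-2 - (3)·-1.104 - (-4)·-0.430 - (-1)·-0.296) / (-12) = 0.059
  δ = (0 - (-1)·-1.104 - (-4)·-0.430 - (3)·0.059) / (9) = -0.333
Residual b − A·x = (-0.301, -0.172, -0.033, -0.004); ∞-norm = 0.301

0.301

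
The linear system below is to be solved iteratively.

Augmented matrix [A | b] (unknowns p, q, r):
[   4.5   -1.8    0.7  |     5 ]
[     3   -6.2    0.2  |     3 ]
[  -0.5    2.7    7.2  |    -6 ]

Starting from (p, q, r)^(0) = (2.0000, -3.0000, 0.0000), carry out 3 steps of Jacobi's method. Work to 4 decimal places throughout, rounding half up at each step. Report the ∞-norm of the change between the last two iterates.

Iteration 1:
  p = (5 - (-1.8)·-3.0000 - (0.7)·0.0000) / (4.5) = -0.0889
  q = (3 - (3)·2.0000 - (0.2)·0.0000) / (-6.2) = 0.4839
  r = (-6 - (-0.5)·2.0000 - (2.7)·-3.0000) / (7.2) = 0.4306
Iteration 2:
  p = (5 - (-1.8)·0.4839 - (0.7)·0.4306) / (4.5) = 1.2377
  q = (3 - (3)·-0.0889 - (0.2)·0.4306) / (-6.2) = -0.5130
  r = (-6 - (-0.5)·-0.0889 - (2.7)·0.4839) / (7.2) = -1.0210
Iteration 3:
  p = (5 - (-1.8)·-0.5130 - (0.7)·-1.0210) / (4.5) = 1.0647
  q = (3 - (3)·1.2377 - (0.2)·-1.0210) / (-6.2) = 0.0821
  r = (-6 - (-0.5)·1.2377 - (2.7)·-0.5130) / (7.2) = -0.5550
Change: (-0.1730, 0.5951, 0.4660) → max |·| = 0.5951

0.5951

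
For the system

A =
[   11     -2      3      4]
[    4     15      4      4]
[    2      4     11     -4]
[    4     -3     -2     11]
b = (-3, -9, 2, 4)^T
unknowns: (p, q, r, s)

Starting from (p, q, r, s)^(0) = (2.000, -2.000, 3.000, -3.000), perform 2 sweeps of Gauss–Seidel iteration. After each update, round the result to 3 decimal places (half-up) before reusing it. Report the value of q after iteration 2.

-0.415

Iteration 1:
  p = (-3 - (-2)·-2.000 - (3)·3.000 - (4)·-3.000) / (11) = -0.364
  q = (-9 - (4)·-0.364 - (4)·3.000 - (4)·-3.000) / (15) = -0.503
  r = (2 - (2)·-0.364 - (4)·-0.503 - (-4)·-3.000) / (11) = -0.660
  s = (4 - (4)·-0.364 - (-3)·-0.503 - (-2)·-0.660) / (11) = 0.239
Iteration 2:
  p = (-3 - (-2)·-0.503 - (3)·-0.660 - (4)·0.239) / (11) = -0.271
  q = (-9 - (4)·-0.271 - (4)·-0.660 - (4)·0.239) / (15) = -0.415
  r = (2 - (2)·-0.271 - (4)·-0.415 - (-4)·0.239) / (11) = 0.469
  s = (4 - (4)·-0.271 - (-3)·-0.415 - (-2)·0.469) / (11) = 0.434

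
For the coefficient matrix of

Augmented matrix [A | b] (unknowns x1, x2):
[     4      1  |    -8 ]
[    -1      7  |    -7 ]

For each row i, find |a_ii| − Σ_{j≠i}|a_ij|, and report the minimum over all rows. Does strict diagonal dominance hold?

3

row 1: |4| − (1) = 3
row 2: |7| − (1) = 6
minimum over rows = 3 → strictly diagonally dominant (convergence guaranteed)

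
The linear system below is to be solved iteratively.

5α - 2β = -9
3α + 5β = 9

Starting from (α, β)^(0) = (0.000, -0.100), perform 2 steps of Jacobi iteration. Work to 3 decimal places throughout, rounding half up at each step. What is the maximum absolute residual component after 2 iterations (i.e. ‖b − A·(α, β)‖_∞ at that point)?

2.280

Iteration 1:
  α = (-9 - (-2)·-0.100) / (5) = -1.840
  β = (9 - (3)·0.000) / (5) = 1.800
Iteration 2:
  α = (-9 - (-2)·1.800) / (5) = -1.080
  β = (9 - (3)·-1.840) / (5) = 2.904
Residual b − A·x = (2.208, -2.280); ∞-norm = 2.280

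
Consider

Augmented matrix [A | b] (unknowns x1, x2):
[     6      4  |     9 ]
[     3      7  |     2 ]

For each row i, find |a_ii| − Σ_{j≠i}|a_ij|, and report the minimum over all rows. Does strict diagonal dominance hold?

2

row 1: |6| − (4) = 2
row 2: |7| − (3) = 4
minimum over rows = 2 → strictly diagonally dominant (convergence guaranteed)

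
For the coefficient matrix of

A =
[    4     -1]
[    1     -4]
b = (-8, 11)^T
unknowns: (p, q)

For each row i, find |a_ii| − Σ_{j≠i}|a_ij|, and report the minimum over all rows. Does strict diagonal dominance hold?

row 1: |4| − (1) = 3
row 2: |-4| − (1) = 3
minimum over rows = 3 → strictly diagonally dominant (convergence guaranteed)

3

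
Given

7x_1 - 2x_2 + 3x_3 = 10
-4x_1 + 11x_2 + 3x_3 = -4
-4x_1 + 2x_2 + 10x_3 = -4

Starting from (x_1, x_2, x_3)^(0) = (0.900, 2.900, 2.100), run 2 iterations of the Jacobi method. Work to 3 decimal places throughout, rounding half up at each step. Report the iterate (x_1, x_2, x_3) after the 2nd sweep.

(1.520, 0.299, 0.265)

Iteration 1:
  x_1 = (10 - (-2)·2.900 - (3)·2.100) / (7) = 1.357
  x_2 = (-4 - (-4)·0.900 - (3)·2.100) / (11) = -0.609
  x_3 = (-4 - (-4)·0.900 - (2)·2.900) / (10) = -0.620
Iteration 2:
  x_1 = (10 - (-2)·-0.609 - (3)·-0.620) / (7) = 1.520
  x_2 = (-4 - (-4)·1.357 - (3)·-0.620) / (11) = 0.299
  x_3 = (-4 - (-4)·1.357 - (2)·-0.609) / (10) = 0.265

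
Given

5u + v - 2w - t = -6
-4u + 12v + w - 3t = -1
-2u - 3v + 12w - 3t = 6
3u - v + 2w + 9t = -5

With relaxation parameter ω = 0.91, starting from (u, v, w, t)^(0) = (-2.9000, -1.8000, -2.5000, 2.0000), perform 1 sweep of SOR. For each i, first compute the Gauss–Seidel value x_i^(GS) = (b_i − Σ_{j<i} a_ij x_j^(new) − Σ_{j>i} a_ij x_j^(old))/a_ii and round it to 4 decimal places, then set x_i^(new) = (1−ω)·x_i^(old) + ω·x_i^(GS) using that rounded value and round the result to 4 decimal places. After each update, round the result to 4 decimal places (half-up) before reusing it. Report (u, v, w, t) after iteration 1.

Iteration 1:
  u: GS value = (-6 - (1)·-1.8000 - (-2)·-2.5000 - (-1)·2.0000) / (5) = -1.4400;  u ← (1−ω)·-2.9000 + ω·-1.4400 = -1.5714
  v: GS value = (-1 - (-4)·-1.5714 - (1)·-2.5000 - (-3)·2.0000) / (12) = 0.1012;  v ← (1−ω)·-1.8000 + ω·0.1012 = -0.0699
  w: GS value = (6 - (-2)·-1.5714 - (-3)·-0.0699 - (-3)·2.0000) / (12) = 0.7206;  w ← (1−ω)·-2.5000 + ω·0.7206 = 0.4307
  t: GS value = (-5 - (3)·-1.5714 - (-1)·-0.0699 - (2)·0.4307) / (9) = -0.1352;  t ← (1−ω)·2.0000 + ω·-0.1352 = 0.0570

(-1.5714, -0.0699, 0.4307, 0.0570)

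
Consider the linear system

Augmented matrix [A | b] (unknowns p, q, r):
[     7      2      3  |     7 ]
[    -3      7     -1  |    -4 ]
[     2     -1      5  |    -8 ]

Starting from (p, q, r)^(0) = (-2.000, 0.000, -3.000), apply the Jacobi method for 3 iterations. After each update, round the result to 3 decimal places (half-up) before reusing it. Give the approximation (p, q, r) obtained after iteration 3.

(2.153, -0.181, -2.290)

Iteration 1:
  p = (7 - (2)·0.000 - (3)·-3.000) / (7) = 2.286
  q = (-4 - (-3)·-2.000 - (-1)·-3.000) / (7) = -1.857
  r = (-8 - (2)·-2.000 - (-1)·0.000) / (5) = -0.800
Iteration 2:
  p = (7 - (2)·-1.857 - (3)·-0.800) / (7) = 1.873
  q = (-4 - (-3)·2.286 - (-1)·-0.800) / (7) = 0.294
  r = (-8 - (2)·2.286 - (-1)·-1.857) / (5) = -2.886
Iteration 3:
  p = (7 - (2)·0.294 - (3)·-2.886) / (7) = 2.153
  q = (-4 - (-3)·1.873 - (-1)·-2.886) / (7) = -0.181
  r = (-8 - (2)·1.873 - (-1)·0.294) / (5) = -2.290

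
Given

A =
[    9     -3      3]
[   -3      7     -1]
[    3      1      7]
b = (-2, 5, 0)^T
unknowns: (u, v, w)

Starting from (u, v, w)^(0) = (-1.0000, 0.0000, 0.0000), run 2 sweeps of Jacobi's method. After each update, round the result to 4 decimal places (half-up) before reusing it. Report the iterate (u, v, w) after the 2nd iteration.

Iteration 1:
  u = (-2 - (-3)·0.0000 - (3)·0.0000) / (9) = -0.2222
  v = (5 - (-3)·-1.0000 - (-1)·0.0000) / (7) = 0.2857
  w = (0 - (3)·-1.0000 - (1)·0.0000) / (7) = 0.4286
Iteration 2:
  u = (-2 - (-3)·0.2857 - (3)·0.4286) / (9) = -0.2699
  v = (5 - (-3)·-0.2222 - (-1)·0.4286) / (7) = 0.6803
  w = (0 - (3)·-0.2222 - (1)·0.2857) / (7) = 0.0544

(-0.2699, 0.6803, 0.0544)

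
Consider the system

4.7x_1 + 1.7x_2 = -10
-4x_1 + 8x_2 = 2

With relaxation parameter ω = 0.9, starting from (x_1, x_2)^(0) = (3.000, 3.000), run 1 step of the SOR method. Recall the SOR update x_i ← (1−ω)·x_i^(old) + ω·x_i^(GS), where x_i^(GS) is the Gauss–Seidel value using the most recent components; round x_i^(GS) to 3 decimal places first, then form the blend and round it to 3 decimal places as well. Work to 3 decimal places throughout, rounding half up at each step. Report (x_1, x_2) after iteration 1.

Iteration 1:
  x_1: GS value = (-10 - (1.7)·3.000) / (4.7) = -3.213;  x_1 ← (1−ω)·3.000 + ω·-3.213 = -2.592
  x_2: GS value = (2 - (-4)·-2.592) / (8) = -1.046;  x_2 ← (1−ω)·3.000 + ω·-1.046 = -0.641

(-2.592, -0.641)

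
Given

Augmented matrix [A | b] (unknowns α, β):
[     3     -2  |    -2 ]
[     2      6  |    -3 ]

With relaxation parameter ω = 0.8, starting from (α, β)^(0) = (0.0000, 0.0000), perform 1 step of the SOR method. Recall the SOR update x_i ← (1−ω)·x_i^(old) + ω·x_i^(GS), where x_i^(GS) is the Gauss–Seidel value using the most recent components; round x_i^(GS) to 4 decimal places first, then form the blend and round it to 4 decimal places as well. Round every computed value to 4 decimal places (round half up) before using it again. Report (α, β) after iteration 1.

(-0.5334, -0.2578)

Iteration 1:
  α: GS value = (-2 - (-2)·0.0000) / (3) = -0.6667;  α ← (1−ω)·0.0000 + ω·-0.6667 = -0.5334
  β: GS value = (-3 - (2)·-0.5334) / (6) = -0.3222;  β ← (1−ω)·0.0000 + ω·-0.3222 = -0.2578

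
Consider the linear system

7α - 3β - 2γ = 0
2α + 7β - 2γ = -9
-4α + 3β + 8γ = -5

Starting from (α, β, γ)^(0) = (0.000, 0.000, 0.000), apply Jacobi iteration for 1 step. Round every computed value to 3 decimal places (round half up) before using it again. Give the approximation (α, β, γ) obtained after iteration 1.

Iteration 1:
  α = (0 - (-3)·0.000 - (-2)·0.000) / (7) = 0.000
  β = (-9 - (2)·0.000 - (-2)·0.000) / (7) = -1.286
  γ = (-5 - (-4)·0.000 - (3)·0.000) / (8) = -0.625

(0.000, -1.286, -0.625)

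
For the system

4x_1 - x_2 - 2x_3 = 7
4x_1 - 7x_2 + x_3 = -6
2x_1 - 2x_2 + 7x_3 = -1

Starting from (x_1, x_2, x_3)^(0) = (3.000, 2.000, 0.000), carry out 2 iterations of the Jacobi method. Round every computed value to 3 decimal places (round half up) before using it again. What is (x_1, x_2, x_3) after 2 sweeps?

(2.178, 2.082, -0.051)

Iteration 1:
  x_1 = (7 - (-1)·2.000 - (-2)·0.000) / (4) = 2.250
  x_2 = (-6 - (4)·3.000 - (1)·0.000) / (-7) = 2.571
  x_3 = (-1 - (2)·3.000 - (-2)·2.000) / (7) = -0.429
Iteration 2:
  x_1 = (7 - (-1)·2.571 - (-2)·-0.429) / (4) = 2.178
  x_2 = (-6 - (4)·2.250 - (1)·-0.429) / (-7) = 2.082
  x_3 = (-1 - (2)·2.250 - (-2)·2.571) / (7) = -0.051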